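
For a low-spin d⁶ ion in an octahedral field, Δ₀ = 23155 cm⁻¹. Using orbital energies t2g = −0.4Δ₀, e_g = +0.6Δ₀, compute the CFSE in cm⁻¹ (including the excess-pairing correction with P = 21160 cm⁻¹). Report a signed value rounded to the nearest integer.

Electron filling gives t2g^6 e_g^0.
The orbital stabilization is -2.4Δ₀ = -2.4 × 23155 = -55572 cm⁻¹.
High-spin d⁶ would be t2g^4 e_g^2 with 1 pair; low-spin has 3, so 2 excess pairs cost +2P = +42320 cm⁻¹.
Overall CFSE = -55572 + 42320 = -13252 cm⁻¹.

-13252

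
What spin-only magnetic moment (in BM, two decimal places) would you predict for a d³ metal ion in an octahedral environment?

3.87 BM

For octahedral d³ the high- and low-spin configurations coincide.
Configuration: t2g^3 e_g^0 → 3 unpaired electrons.
μ(spin-only) = √[3(3+2)] = √15 ≈ 3.87 BM.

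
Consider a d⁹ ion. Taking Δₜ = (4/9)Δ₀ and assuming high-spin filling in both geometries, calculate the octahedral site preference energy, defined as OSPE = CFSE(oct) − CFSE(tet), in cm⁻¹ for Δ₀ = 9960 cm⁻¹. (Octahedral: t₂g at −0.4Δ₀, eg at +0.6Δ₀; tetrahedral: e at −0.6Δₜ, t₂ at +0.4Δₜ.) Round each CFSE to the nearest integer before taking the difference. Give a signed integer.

-4205

Octahedral high-spin t₂g⁶ eg³: CFSE = -0.6 × 9960 = -5976 cm⁻¹.
In a tetrahedral site the filling is e⁴ t₂⁵: CFSE(tet) = -0.4Δₜ = -0.4 × (4/9)(9960) = -1771 cm⁻¹.
OSPE = CFSE(oct) − CFSE(tet) = -5976 − (-1771) = -4205 cm⁻¹.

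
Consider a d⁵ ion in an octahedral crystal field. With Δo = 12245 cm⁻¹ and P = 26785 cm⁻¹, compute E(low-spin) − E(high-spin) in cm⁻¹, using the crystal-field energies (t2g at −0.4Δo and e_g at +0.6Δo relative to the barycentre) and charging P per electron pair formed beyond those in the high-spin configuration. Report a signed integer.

29080

High-spin: t2g^3 e_g^2, CFSE = 0.0Δo = 0 cm⁻¹.
For low-spin the configuration is t2g^5 e_g^0: orbital energy -2.0 × 12245 = -24490 cm⁻¹, and 2 additional pairs relative to high-spin add 53570 cm⁻¹, giving 29080 cm⁻¹.
Thus E(LS) − E(HS) = 29080 cm⁻¹.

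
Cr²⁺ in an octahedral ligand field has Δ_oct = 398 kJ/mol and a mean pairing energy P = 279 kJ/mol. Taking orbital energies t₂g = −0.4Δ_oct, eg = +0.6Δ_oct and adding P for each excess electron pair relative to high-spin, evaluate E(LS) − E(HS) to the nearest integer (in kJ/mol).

-119

Cr sits in group 6; removing 2 electrons leaves Cr²⁺ with 6 − 2 = 4 d electrons.
High-spin d⁴ fills as t₂g³ eg¹ with CFSE 3(−0.4) + 1(+0.6) = -0.6Δ_oct = -239 kJ/mol.
Low-spin: t₂g⁴ eg⁰, orbital CFSE = -1.6Δ_oct = -637 kJ/mol; plus 1 excess pair × P = +279 kJ/mol; total -358 kJ/mol.
Thus E(LS) − E(HS) = -119 kJ/mol.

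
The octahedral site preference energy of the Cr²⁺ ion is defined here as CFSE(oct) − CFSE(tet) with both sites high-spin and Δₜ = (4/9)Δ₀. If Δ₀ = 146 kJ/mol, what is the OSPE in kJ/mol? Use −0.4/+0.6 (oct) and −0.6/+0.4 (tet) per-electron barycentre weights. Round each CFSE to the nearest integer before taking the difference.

-62

Cr is in group 6, so Cr²⁺ is d⁴ (6 − 2 = 4).
Octahedral high-spin t₂g³ eg¹: CFSE = -0.6 × 146 = -88 kJ/mol.
Tetrahedral e² t₂² gives -0.4Δₜ = -0.4 × (4/9) × 146 = -26 kJ/mol.
OSPE = -88 − (-26) = -62 kJ/mol.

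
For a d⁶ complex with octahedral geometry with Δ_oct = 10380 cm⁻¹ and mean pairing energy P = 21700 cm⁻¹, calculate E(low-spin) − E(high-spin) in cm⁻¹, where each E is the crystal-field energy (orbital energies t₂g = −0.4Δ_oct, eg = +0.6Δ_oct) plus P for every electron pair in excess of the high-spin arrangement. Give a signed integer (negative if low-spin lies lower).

In the high-spin limit (t₂g⁴ eg²) the orbital term is -0.4Δ_oct = -4152 cm⁻¹, with no excess pairing.
Low-spin: t₂g⁶ eg⁰, orbital CFSE = -2.4Δ_oct = -24912 cm⁻¹; plus 2 excess pairs × P = +43400 cm⁻¹; total 18488 cm⁻¹.
E(LS) − E(HS) = 18488 − (-4152) = 22640 cm⁻¹.

22640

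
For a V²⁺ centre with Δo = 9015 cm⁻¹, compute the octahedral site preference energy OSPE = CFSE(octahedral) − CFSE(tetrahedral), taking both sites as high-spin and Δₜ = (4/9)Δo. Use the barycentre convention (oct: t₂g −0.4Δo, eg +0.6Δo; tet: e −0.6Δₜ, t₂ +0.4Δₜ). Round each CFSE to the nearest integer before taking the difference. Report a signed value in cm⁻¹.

-7613

Group 5 minus oxidation state +2 gives a d³ configuration for V²⁺.
In an octahedral site d³ (HS) is t₂g³ eg⁰, giving CFSE(oct) = -1.2Δo = -10818 cm⁻¹.
Tetrahedral: e² t₂¹, CFSE = 2(−0.6) + 1(+0.4) = -0.8Δₜ = -0.8 × (4/9) × 9015 = -3205 cm⁻¹.
OSPE = CFSE(oct) − CFSE(tet) = -10818 − (-3205) = -7613 cm⁻¹.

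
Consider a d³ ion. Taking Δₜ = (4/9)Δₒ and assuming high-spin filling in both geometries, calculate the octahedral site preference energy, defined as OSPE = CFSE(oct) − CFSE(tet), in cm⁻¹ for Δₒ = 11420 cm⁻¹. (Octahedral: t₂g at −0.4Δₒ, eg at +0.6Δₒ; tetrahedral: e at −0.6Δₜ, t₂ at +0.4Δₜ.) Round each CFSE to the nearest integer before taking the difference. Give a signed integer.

In an octahedral site d³ (HS) is t₂g³ eg⁰, giving CFSE(oct) = -1.2Δₒ = -13704 cm⁻¹.
Tetrahedral: e² t₂¹, CFSE = 2(−0.6) + 1(+0.4) = -0.8Δₜ = -0.8 × (4/9) × 11420 = -4060 cm⁻¹.
OSPE = -13704 − (-4060) = -9644 cm⁻¹.

-9644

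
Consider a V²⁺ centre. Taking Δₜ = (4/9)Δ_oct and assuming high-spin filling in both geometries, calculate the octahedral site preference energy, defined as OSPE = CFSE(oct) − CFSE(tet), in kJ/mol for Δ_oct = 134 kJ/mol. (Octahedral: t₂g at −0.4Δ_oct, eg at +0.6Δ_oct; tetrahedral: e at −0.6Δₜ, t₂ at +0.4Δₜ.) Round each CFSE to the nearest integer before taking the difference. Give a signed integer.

Group 5 minus oxidation state +2 gives a d³ configuration for V²⁺.
Octahedral high-spin t₂g³ eg⁰: CFSE = -1.2 × 134 = -161 kJ/mol.
Tetrahedral: e² t₂¹, CFSE = 2(−0.6) + 1(+0.4) = -0.8Δₜ = -0.8 × (4/9) × 134 = -48 kJ/mol.
OSPE = CFSE(oct) − CFSE(tet) = -161 − (-48) = -113 kJ/mol.

-113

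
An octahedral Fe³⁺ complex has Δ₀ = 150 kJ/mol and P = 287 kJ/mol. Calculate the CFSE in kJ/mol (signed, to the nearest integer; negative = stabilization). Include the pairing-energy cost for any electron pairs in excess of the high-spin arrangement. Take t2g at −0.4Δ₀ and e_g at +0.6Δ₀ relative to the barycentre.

0

Group 8 minus oxidation state +3 gives a d⁵ configuration for Fe³⁺.
With Δ₀ < P the complex is high-spin.
That gives t2g^3 e_g^2.
Orbital CFSE = 0.0Δ₀ = 0.0 × 150 = 0 kJ/mol.
High-spin has no excess pairs, so no pairing correction applies.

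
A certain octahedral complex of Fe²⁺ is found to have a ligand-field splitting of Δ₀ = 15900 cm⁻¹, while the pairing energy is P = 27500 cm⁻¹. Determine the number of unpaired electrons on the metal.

Fe²⁺: group 8, so d-count = 8 − 2 = 6.
Since Δ₀ = 15900 cm⁻¹ < P = 27500 cm⁻¹, the complex adopts the high-spin configuration.
That gives t₂g⁴ eg².
Unpaired electrons: 4.

4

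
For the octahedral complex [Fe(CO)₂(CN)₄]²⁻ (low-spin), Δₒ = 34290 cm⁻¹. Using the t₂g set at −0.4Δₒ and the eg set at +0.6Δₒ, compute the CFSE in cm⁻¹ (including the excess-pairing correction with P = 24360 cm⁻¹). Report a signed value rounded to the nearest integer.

Ligand charges: 2×(+0) from CO and 4×(-1) from CN⁻ sum to -4; with overall charge -2, Fe is +2.
Fe²⁺: group 8, so d-count = 8 − 2 = 6.
The d⁶ electrons fill as t₂g⁶ eg⁰.
Orbital CFSE = 6(-0.4) + 0(0.6) = -2.4Δₒ = -2.4 × 34290 = -82296 cm⁻¹.
High-spin d⁶ would be t₂g⁴ eg² with 1 pair; low-spin has 3, so 2 excess pairs cost +2P = +48720 cm⁻¹.
Combining: -82296 + 48720 = -33576 cm⁻¹.

-33576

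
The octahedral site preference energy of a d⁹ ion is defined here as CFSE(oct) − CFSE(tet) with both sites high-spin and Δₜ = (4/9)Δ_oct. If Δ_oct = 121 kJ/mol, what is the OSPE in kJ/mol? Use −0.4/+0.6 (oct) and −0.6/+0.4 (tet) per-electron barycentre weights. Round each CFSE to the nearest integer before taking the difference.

-51

In an octahedral site d⁹ (HS) is t₂g⁶ eg³, giving CFSE(oct) = -0.6Δ_oct = -73 kJ/mol.
Tetrahedral: e⁴ t₂⁵, CFSE = 4(−0.6) + 5(+0.4) = -0.4Δₜ = -0.4 × (4/9) × 121 = -22 kJ/mol.
OSPE = -73 − (-22) = -51 kJ/mol.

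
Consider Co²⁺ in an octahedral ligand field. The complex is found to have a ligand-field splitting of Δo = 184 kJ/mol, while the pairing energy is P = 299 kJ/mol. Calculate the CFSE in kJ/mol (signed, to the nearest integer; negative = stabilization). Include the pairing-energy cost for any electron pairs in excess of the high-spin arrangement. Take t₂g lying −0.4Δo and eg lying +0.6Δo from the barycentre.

Group 9 minus oxidation state +2 gives a d⁷ configuration for Co²⁺.
Here Δo < P (184 < 299), so the high-spin state is favoured.
Configuration: t₂g⁵ eg².
Orbital CFSE = -0.8Δo = -0.8 × 184 = -147 kJ/mol.
High-spin has no excess pairs, so no pairing correction applies.

-147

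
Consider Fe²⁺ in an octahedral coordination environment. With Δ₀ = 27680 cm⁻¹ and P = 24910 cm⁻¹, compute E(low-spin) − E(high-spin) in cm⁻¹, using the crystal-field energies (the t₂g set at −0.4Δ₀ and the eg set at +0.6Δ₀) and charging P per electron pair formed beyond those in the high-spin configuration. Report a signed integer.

Fe is in group 8, so Fe²⁺ is d⁶ (8 − 2 = 6).
High-spin d⁶ fills as t₂g⁴ eg² with CFSE 4(−0.4) + 2(+0.6) = -0.4Δ₀ = -11072 cm⁻¹.
For low-spin the configuration is t₂g⁶ eg⁰: orbital energy -2.4 × 27680 = -66432 cm⁻¹, and 2 additional pairs relative to high-spin add 49820 cm⁻¹, giving -16612 cm⁻¹.
E(LS) − E(HS) = -16612 − (-11072) = -5540 cm⁻¹.

-5540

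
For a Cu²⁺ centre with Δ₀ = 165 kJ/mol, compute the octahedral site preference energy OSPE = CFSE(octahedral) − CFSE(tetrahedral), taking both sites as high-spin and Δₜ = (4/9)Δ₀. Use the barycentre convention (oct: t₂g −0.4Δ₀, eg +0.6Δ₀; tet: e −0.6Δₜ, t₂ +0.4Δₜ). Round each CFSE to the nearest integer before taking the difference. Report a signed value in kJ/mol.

-70

Cu²⁺: group 11, so d-count = 11 − 2 = 9.
In an octahedral site d⁹ (HS) is t2g^6 e_g^3, giving CFSE(oct) = -0.6Δ₀ = -99 kJ/mol.
Tetrahedral e^4 t2^5 gives -0.4Δₜ = -0.4 × (4/9) × 165 = -29 kJ/mol.
OSPE = -99 − (-29) = -70 kJ/mol.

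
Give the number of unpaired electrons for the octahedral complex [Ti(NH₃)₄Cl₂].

2

Ligand charges: 4×(+0) from NH₃ and 2×(-1) from Cl⁻ sum to -2; with overall charge +0, Ti is +2.
Group 4 minus oxidation state +2 gives a d² configuration for Ti²⁺.
Configuration: t2g^2 e_g^0, giving 2 unpaired electrons.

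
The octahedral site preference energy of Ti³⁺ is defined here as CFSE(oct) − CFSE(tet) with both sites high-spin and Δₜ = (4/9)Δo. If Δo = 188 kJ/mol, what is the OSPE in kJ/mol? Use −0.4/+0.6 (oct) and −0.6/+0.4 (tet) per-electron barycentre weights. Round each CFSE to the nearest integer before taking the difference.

Ti sits in group 4; removing 3 electrons leaves Ti³⁺ with 4 − 3 = 1 d electrons.
Octahedral (high-spin): t₂g¹ eg⁰, CFSE = 1(−0.4) + 0(+0.6) = -0.4Δo = -0.4 × 188 = -75 kJ/mol.
In a tetrahedral site the filling is e¹ t₂⁰: CFSE(tet) = -0.6Δₜ = -0.6 × (4/9)(188) = -50 kJ/mol.
OSPE = CFSE(oct) − CFSE(tet) = -75 − (-50) = -25 kJ/mol.

-25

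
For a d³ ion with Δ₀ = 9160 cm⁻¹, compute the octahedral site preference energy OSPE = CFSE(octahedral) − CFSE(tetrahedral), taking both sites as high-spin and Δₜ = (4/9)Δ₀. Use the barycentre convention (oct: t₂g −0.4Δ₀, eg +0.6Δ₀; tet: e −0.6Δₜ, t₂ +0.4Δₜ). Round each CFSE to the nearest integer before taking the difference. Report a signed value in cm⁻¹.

Octahedral (high-spin): t₂g³ eg⁰, CFSE = 3(−0.4) + 0(+0.6) = -1.2Δ₀ = -1.2 × 9160 = -10992 cm⁻¹.
Tetrahedral e² t₂¹ gives -0.8Δₜ = -0.8 × (4/9) × 9160 = -3257 cm⁻¹.
OSPE = -10992 − (-3257) = -7735 cm⁻¹.

-7735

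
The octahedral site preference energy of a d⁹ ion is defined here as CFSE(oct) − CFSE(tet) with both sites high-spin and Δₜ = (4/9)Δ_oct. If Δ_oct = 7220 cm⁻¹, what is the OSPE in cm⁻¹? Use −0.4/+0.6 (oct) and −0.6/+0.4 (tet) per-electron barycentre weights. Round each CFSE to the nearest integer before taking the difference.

Octahedral high-spin t₂g⁶ eg³: CFSE = -0.6 × 7220 = -4332 cm⁻¹.
In a tetrahedral site the filling is e⁴ t₂⁵: CFSE(tet) = -0.4Δₜ = -0.4 × (4/9)(7220) = -1284 cm⁻¹.
Subtracting, OSPE = -4332 − (-1284) = -3048 cm⁻¹.

-3048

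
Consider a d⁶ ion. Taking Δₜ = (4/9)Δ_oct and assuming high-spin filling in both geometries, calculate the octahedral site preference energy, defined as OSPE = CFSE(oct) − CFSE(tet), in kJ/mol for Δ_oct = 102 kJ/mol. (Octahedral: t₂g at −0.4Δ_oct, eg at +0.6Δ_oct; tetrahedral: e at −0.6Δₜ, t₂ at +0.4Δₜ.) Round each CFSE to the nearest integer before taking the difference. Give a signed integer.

-14

Octahedral (high-spin): t₂g⁴ eg², CFSE = 4(−0.4) + 2(+0.6) = -0.4Δ_oct = -0.4 × 102 = -41 kJ/mol.
In a tetrahedral site the filling is e³ t₂³: CFSE(tet) = -0.6Δₜ = -0.6 × (4/9)(102) = -27 kJ/mol.
OSPE = -41 − (-27) = -14 kJ/mol.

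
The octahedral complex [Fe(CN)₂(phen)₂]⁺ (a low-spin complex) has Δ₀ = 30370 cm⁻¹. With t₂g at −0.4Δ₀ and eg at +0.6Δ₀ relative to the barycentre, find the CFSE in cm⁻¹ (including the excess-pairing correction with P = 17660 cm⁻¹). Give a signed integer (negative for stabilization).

-25420

Ligand charges: 2×(-1) from CN⁻ and 2×(+0) from phen sum to -2; with overall charge +1, Fe is +3.
Fe is in group 8, so Fe³⁺ is d⁵ (8 − 3 = 5).
The d⁵ electrons fill as t₂g⁵ eg⁰.
CFSE(orbital) = 5×(-0.4Δ₀) + 0×(0.6Δ₀) = -2.0Δ₀; with Δ₀ = 30370 cm⁻¹ that is -60740 cm⁻¹.
Relative to high-spin t₂g³ eg² (0 paired), the low-spin configuration has 2 additional pairs, contributing +2 × 17660 = +35320 cm⁻¹.
Net CFSE = -60740 + 35320 = -25420 cm⁻¹.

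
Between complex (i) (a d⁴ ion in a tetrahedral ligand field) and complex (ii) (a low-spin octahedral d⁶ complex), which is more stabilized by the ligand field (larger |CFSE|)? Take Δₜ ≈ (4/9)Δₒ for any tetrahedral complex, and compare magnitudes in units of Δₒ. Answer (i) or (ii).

(ii)

(i): With tetrahedral geometry the complex is necessarily high-spin; e^2 t2^2, CFSE = -0.4Δₜ ≈ -0.18Δₒ.
(ii): t₂g⁶ eg⁰, CFSE = -2.4Δₒ.
So (ii) has the larger |CFSE|.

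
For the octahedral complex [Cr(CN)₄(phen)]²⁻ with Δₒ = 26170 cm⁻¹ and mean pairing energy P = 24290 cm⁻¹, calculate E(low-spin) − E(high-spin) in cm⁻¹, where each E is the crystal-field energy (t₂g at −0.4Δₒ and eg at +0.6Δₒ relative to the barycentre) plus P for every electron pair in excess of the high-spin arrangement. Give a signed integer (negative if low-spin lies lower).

Ligand charges: 4×(-1) from CN⁻ and 1×(+0) from phen sum to -4; with overall charge -2, Cr is +2.
Cr sits in group 6; removing 2 electrons leaves Cr²⁺ with 6 − 2 = 4 d electrons.
In the high-spin limit (t₂g³ eg¹) the orbital term is -0.6Δₒ = -15702 cm⁻¹, with no excess pairing.
Low-spin: t₂g⁴ eg⁰, orbital CFSE = -1.6Δₒ = -41872 cm⁻¹; plus 1 excess pair × P = +24290 cm⁻¹; total -17582 cm⁻¹.
Thus E(LS) − E(HS) = -1880 cm⁻¹.

-1880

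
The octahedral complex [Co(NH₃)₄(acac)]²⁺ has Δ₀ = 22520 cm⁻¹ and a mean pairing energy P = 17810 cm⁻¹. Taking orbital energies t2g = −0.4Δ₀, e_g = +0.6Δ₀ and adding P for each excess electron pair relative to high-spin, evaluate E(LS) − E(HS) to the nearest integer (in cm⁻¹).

-9420

Ligand charges: 4×(+0) from NH₃ and 1×(-1) from acac⁻ sum to -1; with overall charge +2, Co is +3.
Co³⁺: group 9, so d-count = 9 − 3 = 6.
High-spin d⁶ fills as t2g^4 e_g^2 with CFSE 4(−0.4) + 2(+0.6) = -0.4Δ₀ = -9008 cm⁻¹.
Low-spin t2g^6 e_g^0 gives -2.4Δ₀ = -54048 cm⁻¹, but forming 2 extra pairs costs 2P = 35620 cm⁻¹, so E(LS) = -54048 + 35620 = -18428 cm⁻¹.
The difference is -18428 − (-9008) = -9420 cm⁻¹, so low-spin lies lower.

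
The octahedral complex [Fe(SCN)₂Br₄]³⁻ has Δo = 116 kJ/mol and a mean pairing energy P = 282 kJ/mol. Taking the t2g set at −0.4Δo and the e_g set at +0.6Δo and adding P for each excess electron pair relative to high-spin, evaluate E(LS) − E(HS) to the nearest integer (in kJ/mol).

Ligand charges: 2×(-1) from SCN⁻ and 4×(-1) from Br⁻ sum to -6; with overall charge -3, Fe is +3.
Fe is in group 8, so Fe³⁺ is d⁵ (8 − 3 = 5).
High-spin: t2g^3 e_g^2, CFSE = 0.0Δo = 0 kJ/mol.
For low-spin the configuration is t2g^5 e_g^0: orbital energy -2.0 × 116 = -232 kJ/mol, and 2 additional pairs relative to high-spin add 564 kJ/mol, giving 332 kJ/mol.
The difference is 332 − (0) = 332 kJ/mol, so high-spin lies lower.

332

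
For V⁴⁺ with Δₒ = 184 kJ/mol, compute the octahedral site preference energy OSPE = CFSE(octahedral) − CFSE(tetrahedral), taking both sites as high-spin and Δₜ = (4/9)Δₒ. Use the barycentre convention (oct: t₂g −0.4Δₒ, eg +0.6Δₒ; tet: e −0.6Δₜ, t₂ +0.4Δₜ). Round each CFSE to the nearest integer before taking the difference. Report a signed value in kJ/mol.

V sits in group 5; removing 4 electrons leaves V⁴⁺ with 5 − 4 = 1 d electrons.
In an octahedral site d¹ (HS) is t₂g¹ eg⁰, giving CFSE(oct) = -0.4Δₒ = -74 kJ/mol.
Tetrahedral: e¹ t₂⁰, CFSE = 1(−0.6) + 0(+0.4) = -0.6Δₜ = -0.6 × (4/9) × 184 = -49 kJ/mol.
OSPE = -74 − (-49) = -25 kJ/mol.

-25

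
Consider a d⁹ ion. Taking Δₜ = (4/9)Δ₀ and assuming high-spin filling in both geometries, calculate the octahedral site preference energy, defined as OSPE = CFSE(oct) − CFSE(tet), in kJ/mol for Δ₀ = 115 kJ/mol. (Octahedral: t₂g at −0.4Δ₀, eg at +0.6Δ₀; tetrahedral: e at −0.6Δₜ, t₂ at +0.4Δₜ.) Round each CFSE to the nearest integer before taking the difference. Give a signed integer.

Octahedral (high-spin): t2g^6 e_g^3, CFSE = 6(−0.4) + 3(+0.6) = -0.6Δ₀ = -0.6 × 115 = -69 kJ/mol.
Tetrahedral: e^4 t2^5, CFSE = 4(−0.6) + 5(+0.4) = -0.4Δₜ = -0.4 × (4/9) × 115 = -20 kJ/mol.
OSPE = -69 − (-20) = -49 kJ/mol.

-49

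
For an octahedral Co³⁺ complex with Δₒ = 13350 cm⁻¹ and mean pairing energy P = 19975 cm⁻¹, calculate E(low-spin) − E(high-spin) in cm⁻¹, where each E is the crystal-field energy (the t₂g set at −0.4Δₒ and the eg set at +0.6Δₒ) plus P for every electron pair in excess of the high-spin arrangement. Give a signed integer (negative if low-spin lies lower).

13250

Co sits in group 9; removing 3 electrons leaves Co³⁺ with 9 − 3 = 6 d electrons.
High-spin: t₂g⁴ eg², CFSE = -0.4Δₒ = -5340 cm⁻¹.
Low-spin: t₂g⁶ eg⁰, orbital CFSE = -2.4Δₒ = -32040 cm⁻¹; plus 2 excess pairs × P = +39950 cm⁻¹; total 7910 cm⁻¹.
Thus E(LS) − E(HS) = 13250 cm⁻¹.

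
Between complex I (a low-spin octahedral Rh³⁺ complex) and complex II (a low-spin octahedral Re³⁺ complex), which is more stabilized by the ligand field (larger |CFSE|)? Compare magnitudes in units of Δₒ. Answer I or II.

I: Rh³⁺: group 9, so d-count = 9 − 3 = 6; t₂g⁶ eg⁰, CFSE = -2.4Δₒ.
II: Group 7 minus oxidation state +3 gives a d⁴ configuration for Re³⁺; t2g^4 e_g^0, CFSE = -1.6Δₒ.
So I has the larger |CFSE|.

I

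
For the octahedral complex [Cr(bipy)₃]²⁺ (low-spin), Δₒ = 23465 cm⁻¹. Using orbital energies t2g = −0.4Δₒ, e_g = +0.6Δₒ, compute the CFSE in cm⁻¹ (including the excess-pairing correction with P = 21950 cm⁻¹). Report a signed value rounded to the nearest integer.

-15594

bipy is neutral, so the +2 overall charge sits on Cr: oxidation state +2.
Cr²⁺: group 6, so d-count = 6 − 2 = 4.
The d⁴ electrons fill as t2g^4 e_g^0.
The orbital stabilization is -1.6Δₒ = -1.6 × 23465 = -37544 cm⁻¹.
Pairing penalty: 1 pair vs 0 in the high-spin reference → 1 extra × P = 21950 cm⁻¹.
Combining: -37544 + 21950 = -15594 cm⁻¹.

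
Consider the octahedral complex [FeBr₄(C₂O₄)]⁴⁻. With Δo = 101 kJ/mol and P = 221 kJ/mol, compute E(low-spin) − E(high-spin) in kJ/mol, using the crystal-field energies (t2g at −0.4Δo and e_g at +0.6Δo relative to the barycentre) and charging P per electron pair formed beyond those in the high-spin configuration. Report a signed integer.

Ligand charges: 4×(-1) from Br⁻ and 1×(-2) from C₂O₄²⁻ sum to -6; with overall charge -4, Fe is +2.
Fe sits in group 8; removing 2 electrons leaves Fe²⁺ with 8 − 2 = 6 d electrons.
High-spin d⁶ fills as t2g^4 e_g^2 with CFSE 4(−0.4) + 2(+0.6) = -0.4Δo = -40 kJ/mol.
Low-spin t2g^6 e_g^0 gives -2.4Δo = -242 kJ/mol, but forming 2 extra pairs costs 2P = 442 kJ/mol, so E(LS) = -242 + 442 = 200 kJ/mol.
Thus E(LS) − E(HS) = 240 kJ/mol.

240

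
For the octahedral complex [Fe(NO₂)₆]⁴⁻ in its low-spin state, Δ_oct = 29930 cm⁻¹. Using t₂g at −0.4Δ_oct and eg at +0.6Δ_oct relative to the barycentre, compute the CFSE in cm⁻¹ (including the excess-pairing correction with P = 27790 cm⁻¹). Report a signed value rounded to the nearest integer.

Each NO₂⁻ contributes -1; 6 × (-1) = -6. With overall charge -4, Fe is in the +2 oxidation state.
Fe²⁺: group 8, so d-count = 8 − 2 = 6.
The d⁶ electrons fill as t₂g⁶ eg⁰.
Orbital CFSE = 6(-0.4) + 0(0.6) = -2.4Δ_oct = -2.4 × 29930 = -71832 cm⁻¹.
Pairing penalty: 3 pairs vs 1 in the high-spin reference → 2 extra × P = 55580 cm⁻¹.
Combining: -71832 + 55580 = -16252 cm⁻¹.

-16252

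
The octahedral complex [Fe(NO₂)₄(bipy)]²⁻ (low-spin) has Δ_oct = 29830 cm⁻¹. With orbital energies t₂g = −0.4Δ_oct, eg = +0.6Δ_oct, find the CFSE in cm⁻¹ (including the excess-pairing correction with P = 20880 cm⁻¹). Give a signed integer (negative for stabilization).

-29832

Ligand charges: 4×(-1) from NO₂⁻ and 1×(+0) from bipy sum to -4; with overall charge -2, Fe is +2.
Fe is in group 8, so Fe²⁺ is d⁶ (8 − 2 = 6).
The d⁶ electrons fill as t₂g⁶ eg⁰.
Orbital CFSE = 6(-0.4) + 0(0.6) = -2.4Δ_oct = -2.4 × 29830 = -71592 cm⁻¹.
Pairing penalty: 3 pairs vs 1 in the high-spin reference → 2 extra × P = 41760 cm⁻¹.
Net CFSE = -71592 + 41760 = -29832 cm⁻¹.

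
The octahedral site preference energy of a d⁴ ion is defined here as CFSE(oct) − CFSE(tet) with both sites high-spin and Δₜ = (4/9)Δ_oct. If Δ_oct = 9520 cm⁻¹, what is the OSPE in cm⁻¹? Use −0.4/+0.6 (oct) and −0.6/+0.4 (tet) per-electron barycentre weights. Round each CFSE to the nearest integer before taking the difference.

-4020

Octahedral high-spin t₂g³ eg¹: CFSE = -0.6 × 9520 = -5712 cm⁻¹.
Tetrahedral e² t₂² gives -0.4Δₜ = -0.4 × (4/9) × 9520 = -1692 cm⁻¹.
OSPE = CFSE(oct) − CFSE(tet) = -5712 − (-1692) = -4020 cm⁻¹.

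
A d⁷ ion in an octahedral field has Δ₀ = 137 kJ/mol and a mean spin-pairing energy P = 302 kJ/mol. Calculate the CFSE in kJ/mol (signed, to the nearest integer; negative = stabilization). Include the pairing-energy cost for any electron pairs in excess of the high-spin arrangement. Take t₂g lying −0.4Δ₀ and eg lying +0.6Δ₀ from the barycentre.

Δ₀ < P, so pairing is avoided: the ground state is high-spin.
Filling d⁷ accordingly: t₂g⁵ eg².
Orbital CFSE = -0.8Δ₀ = -0.8 × 137 = -110 kJ/mol.
High-spin has no excess pairs, so no pairing correction applies.

-110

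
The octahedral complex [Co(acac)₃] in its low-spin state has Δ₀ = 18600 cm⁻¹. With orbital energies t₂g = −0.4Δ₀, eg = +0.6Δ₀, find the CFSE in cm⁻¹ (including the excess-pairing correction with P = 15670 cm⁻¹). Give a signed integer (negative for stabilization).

-13300

Each acac⁻ contributes -1; 3 × (-1) = -3. With overall charge +0, Co is in the +3 oxidation state.
Co³⁺: group 9, so d-count = 9 − 3 = 6.
Configuration: t₂g⁶ eg⁰.
Orbital CFSE = 6(-0.4) + 0(0.6) = -2.4Δ₀ = -2.4 × 18600 = -44640 cm⁻¹.
High-spin d⁶ would be t₂g⁴ eg² with 1 pair; low-spin has 3, so 2 excess pairs cost +2P = +31340 cm⁻¹.
Combining: -44640 + 31340 = -13300 cm⁻¹.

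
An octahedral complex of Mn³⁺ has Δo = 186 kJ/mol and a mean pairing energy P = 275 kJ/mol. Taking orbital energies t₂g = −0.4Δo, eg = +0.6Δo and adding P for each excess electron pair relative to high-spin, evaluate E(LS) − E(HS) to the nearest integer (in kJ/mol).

89

Mn³⁺: group 7, so d-count = 7 − 3 = 4.
High-spin: t₂g³ eg¹, CFSE = -0.6Δo = -112 kJ/mol.
For low-spin the configuration is t₂g⁴ eg⁰: orbital energy -1.6 × 186 = -298 kJ/mol, and 1 additional pair relative to high-spin adds 275 kJ/mol, giving -23 kJ/mol.
The difference is -23 − (-112) = 89 kJ/mol, so high-spin lies lower.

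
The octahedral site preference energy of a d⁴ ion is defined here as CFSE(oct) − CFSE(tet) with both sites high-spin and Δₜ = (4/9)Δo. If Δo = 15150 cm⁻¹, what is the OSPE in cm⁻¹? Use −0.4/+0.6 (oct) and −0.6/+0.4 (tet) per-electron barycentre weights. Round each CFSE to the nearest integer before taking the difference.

Octahedral high-spin t₂g³ eg¹: CFSE = -0.6 × 15150 = -9090 cm⁻¹.
Tetrahedral e² t₂² gives -0.4Δₜ = -0.4 × (4/9) × 15150 = -2693 cm⁻¹.
OSPE = CFSE(oct) − CFSE(tet) = -9090 − (-2693) = -6397 cm⁻¹.

-6397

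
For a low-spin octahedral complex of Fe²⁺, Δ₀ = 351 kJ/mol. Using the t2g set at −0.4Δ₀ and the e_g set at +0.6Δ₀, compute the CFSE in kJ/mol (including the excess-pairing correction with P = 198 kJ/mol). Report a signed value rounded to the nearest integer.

Group 8 minus oxidation state +2 gives a d⁶ configuration for Fe²⁺.
Electron filling gives t2g^6 e_g^0.
The orbital stabilization is -2.4Δ₀ = -2.4 × 351 = -842 kJ/mol.
Relative to high-spin t2g^4 e_g^2 (1 paired), the low-spin configuration has 2 additional pairs, contributing +2 × 198 = +396 kJ/mol.
Net CFSE = -842 + 396 = -446 kJ/mol.

-446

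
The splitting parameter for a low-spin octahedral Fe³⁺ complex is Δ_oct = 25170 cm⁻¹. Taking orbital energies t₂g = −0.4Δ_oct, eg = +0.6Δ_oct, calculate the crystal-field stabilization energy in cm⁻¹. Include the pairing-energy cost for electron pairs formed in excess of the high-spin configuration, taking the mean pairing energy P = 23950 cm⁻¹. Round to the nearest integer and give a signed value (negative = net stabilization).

Fe sits in group 8; removing 3 electrons leaves Fe³⁺ with 8 − 3 = 5 d electrons.
Configuration: t₂g⁵ eg⁰.
The orbital stabilization is -2.0Δ_oct = -2.0 × 25170 = -50340 cm⁻¹.
Pairing penalty: 2 pairs vs 0 in the high-spin reference → 2 extra × P = 47900 cm⁻¹.
Net CFSE = -50340 + 47900 = -2440 cm⁻¹.

-2440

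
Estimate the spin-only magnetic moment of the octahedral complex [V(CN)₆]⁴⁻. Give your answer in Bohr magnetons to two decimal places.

3.87 Bohr magnetons

Each CN⁻ contributes -1; 6 × (-1) = -6. With overall charge -4, V is in the +2 oxidation state.
V²⁺: group 5, so d-count = 5 − 2 = 3.
For octahedral d³ the high- and low-spin configurations coincide.
Configuration: t2g^3 e_g^0 → 3 unpaired electrons.
μ(spin-only) = √[3(3+2)] = √15 ≈ 3.87 Bohr magnetons.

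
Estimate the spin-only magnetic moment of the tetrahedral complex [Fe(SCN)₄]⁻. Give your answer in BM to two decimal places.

5.92 BM

Each SCN⁻ contributes -1; 4 × (-1) = -4. With overall charge -1, Fe is in the +3 oxidation state.
Fe is in group 8, so Fe³⁺ is d⁵ (8 − 3 = 5).
Tetrahedral fields are weak (Δₜ ≈ 4/9 Δₒ), so electrons fill high-spin.
Configuration: e² t₂³ → 5 unpaired electrons.
μ(spin-only) = √[5(5+2)] = √35 ≈ 5.92 BM.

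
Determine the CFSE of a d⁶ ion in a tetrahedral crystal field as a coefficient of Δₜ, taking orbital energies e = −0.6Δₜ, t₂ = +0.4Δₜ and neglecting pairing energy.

Tetrahedral fields are weak (Δₜ ≈ 4/9 Δₒ), so electrons fill high-spin.
Configuration: e³ t₂³.
CFSE = 3(-0.6Δₜ) + 3(0.4Δₜ) = -1.8Δₜ + 1.2Δₜ = -0.6Δₜ.

-0.6 Δₜ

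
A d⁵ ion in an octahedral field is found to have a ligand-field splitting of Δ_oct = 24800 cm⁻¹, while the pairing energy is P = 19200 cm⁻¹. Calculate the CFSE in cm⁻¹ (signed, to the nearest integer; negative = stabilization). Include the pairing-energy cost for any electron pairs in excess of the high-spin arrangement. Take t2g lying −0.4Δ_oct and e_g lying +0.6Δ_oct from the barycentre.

Since Δ_oct = 24800 cm⁻¹ > P = 19200 cm⁻¹, the complex adopts the low-spin configuration.
That gives t2g^5 e_g^0.
Orbital CFSE = -2.0Δ_oct = -2.0 × 24800 = -49600 cm⁻¹.
Excess pairs vs high-spin: 2 − 0 = 2; pairing cost = +38400 cm⁻¹.
Net CFSE = -49600 + 38400 = -11200 cm⁻¹.

-11200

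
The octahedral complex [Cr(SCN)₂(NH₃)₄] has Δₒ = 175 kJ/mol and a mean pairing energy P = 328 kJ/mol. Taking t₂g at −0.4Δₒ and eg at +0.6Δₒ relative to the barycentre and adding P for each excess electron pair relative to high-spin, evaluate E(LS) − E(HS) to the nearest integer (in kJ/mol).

153

Ligand charges: 2×(-1) from SCN⁻ and 4×(+0) from NH₃ sum to -2; with overall charge +0, Cr is +2.
Cr is in group 6, so Cr²⁺ is d⁴ (6 − 2 = 4).
In the high-spin limit (t₂g³ eg¹) the orbital term is -0.6Δₒ = -105 kJ/mol, with no excess pairing.
For low-spin the configuration is t₂g⁴ eg⁰: orbital energy -1.6 × 175 = -280 kJ/mol, and 1 additional pair relative to high-spin adds 328 kJ/mol, giving 48 kJ/mol.
The difference is 48 − (-105) = 153 kJ/mol, so high-spin lies lower.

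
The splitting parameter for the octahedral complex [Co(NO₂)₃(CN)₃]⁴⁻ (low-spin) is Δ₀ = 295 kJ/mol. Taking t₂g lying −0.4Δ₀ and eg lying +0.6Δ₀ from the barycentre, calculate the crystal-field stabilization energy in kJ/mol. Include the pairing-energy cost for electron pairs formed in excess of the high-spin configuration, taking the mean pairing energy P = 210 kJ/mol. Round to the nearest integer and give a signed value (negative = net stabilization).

-321

Ligand charges: 3×(-1) from NO₂⁻ and 3×(-1) from CN⁻ sum to -6; with overall charge -4, Co is +2.
Co²⁺: group 9, so d-count = 9 − 2 = 7.
Configuration: t₂g⁶ eg¹.
The orbital stabilization is -1.8Δ₀ = -1.8 × 295 = -531 kJ/mol.
High-spin d⁷ would be t₂g⁵ eg² with 2 pairs; low-spin has 3, so 1 excess pair costs +1P = +210 kJ/mol.
Combining: -531 + 210 = -321 kJ/mol.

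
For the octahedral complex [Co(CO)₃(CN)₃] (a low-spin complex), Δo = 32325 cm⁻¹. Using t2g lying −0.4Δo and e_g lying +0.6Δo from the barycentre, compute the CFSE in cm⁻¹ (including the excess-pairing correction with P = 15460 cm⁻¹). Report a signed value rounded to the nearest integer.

-46660

Ligand charges: 3×(+0) from CO and 3×(-1) from CN⁻ sum to -3; with overall charge +0, Co is +3.
Group 9 minus oxidation state +3 gives a d⁶ configuration for Co³⁺.
Electron filling gives t2g^6 e_g^0.
The orbital stabilization is -2.4Δo = -2.4 × 32325 = -77580 cm⁻¹.
Relative to high-spin t2g^4 e_g^2 (1 paired), the low-spin configuration has 2 additional pairs, contributing +2 × 15460 = +30920 cm⁻¹.
Combining: -77580 + 30920 = -46660 cm⁻¹.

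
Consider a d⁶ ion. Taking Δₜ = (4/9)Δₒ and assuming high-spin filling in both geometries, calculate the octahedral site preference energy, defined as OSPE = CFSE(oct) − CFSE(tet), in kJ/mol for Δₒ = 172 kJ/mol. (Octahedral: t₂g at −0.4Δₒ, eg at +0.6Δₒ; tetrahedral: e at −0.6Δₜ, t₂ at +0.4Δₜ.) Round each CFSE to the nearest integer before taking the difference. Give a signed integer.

-23

Octahedral high-spin t₂g⁴ eg²: CFSE = -0.4 × 172 = -69 kJ/mol.
Tetrahedral: e³ t₂³, CFSE = 3(−0.6) + 3(+0.4) = -0.6Δₜ = -0.6 × (4/9) × 172 = -46 kJ/mol.
OSPE = CFSE(oct) − CFSE(tet) = -69 − (-46) = -23 kJ/mol.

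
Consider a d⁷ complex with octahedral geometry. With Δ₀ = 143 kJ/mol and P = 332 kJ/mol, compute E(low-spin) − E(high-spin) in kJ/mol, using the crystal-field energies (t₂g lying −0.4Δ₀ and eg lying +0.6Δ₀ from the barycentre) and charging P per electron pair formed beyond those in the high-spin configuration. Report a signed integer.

High-spin: t₂g⁵ eg², CFSE = -0.8Δ₀ = -114 kJ/mol.
Low-spin t₂g⁶ eg¹ gives -1.8Δ₀ = -257 kJ/mol, but forming 1 extra pair costs 1P = 332 kJ/mol, so E(LS) = -257 + 332 = 75 kJ/mol.
The difference is 75 − (-114) = 189 kJ/mol, so high-spin lies lower.

189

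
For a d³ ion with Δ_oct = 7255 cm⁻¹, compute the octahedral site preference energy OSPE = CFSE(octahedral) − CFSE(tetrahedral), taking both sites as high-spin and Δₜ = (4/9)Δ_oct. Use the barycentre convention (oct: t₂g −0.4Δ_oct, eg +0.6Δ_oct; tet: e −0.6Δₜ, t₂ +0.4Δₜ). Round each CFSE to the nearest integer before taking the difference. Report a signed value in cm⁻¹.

-6126

Octahedral (high-spin): t₂g³ eg⁰, CFSE = 3(−0.4) + 0(+0.6) = -1.2Δ_oct = -1.2 × 7255 = -8706 cm⁻¹.
Tetrahedral: e² t₂¹, CFSE = 2(−0.6) + 1(+0.4) = -0.8Δₜ = -0.8 × (4/9) × 7255 = -2580 cm⁻¹.
OSPE = -8706 − (-2580) = -6126 cm⁻¹.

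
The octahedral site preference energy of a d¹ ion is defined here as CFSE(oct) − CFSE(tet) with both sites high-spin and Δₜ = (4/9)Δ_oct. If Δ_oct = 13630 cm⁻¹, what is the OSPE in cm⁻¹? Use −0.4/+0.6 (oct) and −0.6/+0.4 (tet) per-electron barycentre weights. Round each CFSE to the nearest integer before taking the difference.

Octahedral high-spin t₂g¹ eg⁰: CFSE = -0.4 × 13630 = -5452 cm⁻¹.
In a tetrahedral site the filling is e¹ t₂⁰: CFSE(tet) = -0.6Δₜ = -0.6 × (4/9)(13630) = -3635 cm⁻¹.
OSPE = -5452 − (-3635) = -1817 cm⁻¹.

-1817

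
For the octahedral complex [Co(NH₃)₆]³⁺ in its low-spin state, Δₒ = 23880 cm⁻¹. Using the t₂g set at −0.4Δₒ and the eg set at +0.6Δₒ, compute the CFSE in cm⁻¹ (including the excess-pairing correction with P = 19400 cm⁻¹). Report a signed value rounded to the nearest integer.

-18512

NH₃ is neutral, so the +3 overall charge sits on Co: oxidation state +3.
Co³⁺: group 9, so d-count = 9 − 3 = 6.
Configuration: t₂g⁶ eg⁰.
CFSE(orbital) = 6×(-0.4Δₒ) + 0×(0.6Δₒ) = -2.4Δₒ; with Δₒ = 23880 cm⁻¹ that is -57312 cm⁻¹.
Relative to high-spin t₂g⁴ eg² (1 paired), the low-spin configuration has 2 additional pairs, contributing +2 × 19400 = +38800 cm⁻¹.
Overall CFSE = -57312 + 38800 = -18512 cm⁻¹.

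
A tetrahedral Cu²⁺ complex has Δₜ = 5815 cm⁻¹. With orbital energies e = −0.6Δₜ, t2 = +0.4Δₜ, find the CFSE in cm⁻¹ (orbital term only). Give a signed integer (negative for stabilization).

-2326

Group 11 minus oxidation state +2 gives a d⁹ configuration for Cu²⁺.
Tetrahedral splitting is small, so the complex is high-spin.
Electron filling gives e^4 t2^5.
Orbital CFSE = 4(-0.6) + 5(0.4) = -0.4Δₜ = -0.4 × 5815 = -2326 cm⁻¹.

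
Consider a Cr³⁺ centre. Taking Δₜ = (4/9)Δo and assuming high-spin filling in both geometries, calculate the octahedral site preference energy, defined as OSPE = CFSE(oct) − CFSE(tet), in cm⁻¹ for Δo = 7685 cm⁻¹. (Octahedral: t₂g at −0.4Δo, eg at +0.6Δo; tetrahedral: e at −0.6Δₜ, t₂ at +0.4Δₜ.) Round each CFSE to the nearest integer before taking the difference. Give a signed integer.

Cr sits in group 6; removing 3 electrons leaves Cr³⁺ with 6 − 3 = 3 d electrons.
Octahedral high-spin t₂g³ eg⁰: CFSE = -1.2 × 7685 = -9222 cm⁻¹.
In a tetrahedral site the filling is e² t₂¹: CFSE(tet) = -0.8Δₜ = -0.8 × (4/9)(7685) = -2732 cm⁻¹.
OSPE = CFSE(oct) − CFSE(tet) = -9222 − (-2732) = -6490 cm⁻¹.

-6490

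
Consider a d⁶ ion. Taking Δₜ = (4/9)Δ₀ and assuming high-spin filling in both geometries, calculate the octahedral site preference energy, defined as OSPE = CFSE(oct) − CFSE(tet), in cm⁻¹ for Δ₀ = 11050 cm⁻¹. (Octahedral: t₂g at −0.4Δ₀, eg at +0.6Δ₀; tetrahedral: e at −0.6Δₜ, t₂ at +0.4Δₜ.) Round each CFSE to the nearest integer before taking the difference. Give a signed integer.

In an octahedral site d⁶ (HS) is t₂g⁴ eg², giving CFSE(oct) = -0.4Δ₀ = -4420 cm⁻¹.
In a tetrahedral site the filling is e³ t₂³: CFSE(tet) = -0.6Δₜ = -0.6 × (4/9)(11050) = -2947 cm⁻¹.
OSPE = -4420 − (-2947) = -1473 cm⁻¹.

-1473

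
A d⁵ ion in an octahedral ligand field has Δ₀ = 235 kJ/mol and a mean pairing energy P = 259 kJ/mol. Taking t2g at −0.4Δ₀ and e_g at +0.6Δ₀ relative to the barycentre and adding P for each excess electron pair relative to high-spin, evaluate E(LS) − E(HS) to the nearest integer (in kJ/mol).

High-spin: t2g^3 e_g^2, CFSE = 0.0Δ₀ = 0 kJ/mol.
Low-spin t2g^5 e_g^0 gives -2.0Δ₀ = -470 kJ/mol, but forming 2 extra pairs costs 2P = 518 kJ/mol, so E(LS) = -470 + 518 = 48 kJ/mol.
Thus E(LS) − E(HS) = 48 kJ/mol.

48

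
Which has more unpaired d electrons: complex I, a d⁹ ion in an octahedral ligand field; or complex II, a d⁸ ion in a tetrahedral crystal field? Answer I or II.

II

I: For octahedral d⁹ the high- and low-spin configurations coincide; t₂g⁶ eg³ → 1 unpaired.
II: With tetrahedral geometry the complex is necessarily high-spin; e⁴ t₂⁴ → 2 unpaired.
So II has more unpaired electrons.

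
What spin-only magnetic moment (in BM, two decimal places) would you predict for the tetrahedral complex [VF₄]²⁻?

Each F⁻ contributes -1; 4 × (-1) = -4. With overall charge -2, V is in the +2 oxidation state.
V sits in group 5; removing 2 electrons leaves V²⁺ with 5 − 2 = 3 d electrons.
Tetrahedral fields are weak (Δₜ ≈ 4/9 Δₒ), so electrons fill high-spin.
Configuration: e^2 t2^1 → 3 unpaired electrons.
μ(spin-only) = √[3(3+2)] = √15 ≈ 3.87 BM.

3.87 BM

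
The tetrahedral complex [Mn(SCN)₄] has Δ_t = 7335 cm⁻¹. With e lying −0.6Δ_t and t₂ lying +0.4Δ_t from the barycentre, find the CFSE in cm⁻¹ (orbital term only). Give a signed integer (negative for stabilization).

Each SCN⁻ contributes -1; 4 × (-1) = -4. With overall charge +0, Mn is in the +4 oxidation state.
Group 7 minus oxidation state +4 gives a d³ configuration for Mn⁴⁺.
With tetrahedral geometry the complex is necessarily high-spin.
Configuration: e² t₂¹.
The orbital stabilization is -0.8Δ_t = -0.8 × 7335 = -5868 cm⁻¹.

-5868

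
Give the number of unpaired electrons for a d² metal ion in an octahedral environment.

2

Configuration: t₂g² eg⁰, giving 2 unpaired electrons.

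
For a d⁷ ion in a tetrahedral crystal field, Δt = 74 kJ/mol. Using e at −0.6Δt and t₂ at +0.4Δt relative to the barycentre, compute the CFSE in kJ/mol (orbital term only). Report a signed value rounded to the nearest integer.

Tetrahedral fields are weak (Δₜ ≈ 4/9 Δₒ), so electrons fill high-spin.
Configuration: e⁴ t₂³.
Orbital CFSE = 4(-0.6) + 3(0.4) = -1.2Δt = -1.2 × 74 = -89 kJ/mol.

-89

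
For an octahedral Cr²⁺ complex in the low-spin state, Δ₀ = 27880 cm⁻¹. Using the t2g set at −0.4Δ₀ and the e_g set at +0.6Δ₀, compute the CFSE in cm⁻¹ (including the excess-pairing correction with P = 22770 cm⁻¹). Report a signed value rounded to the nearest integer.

-21838

Cr is in group 6, so Cr²⁺ is d⁴ (6 − 2 = 4).
Electron filling gives t2g^4 e_g^0.
CFSE(orbital) = 4×(-0.4Δ₀) + 0×(0.6Δ₀) = -1.6Δ₀; with Δ₀ = 27880 cm⁻¹ that is -44608 cm⁻¹.
High-spin d⁴ would be t2g^3 e_g^1 with 0 pairs; low-spin has 1, so 1 excess pair costs +1P = +22770 cm⁻¹.
Net CFSE = -44608 + 22770 = -21838 cm⁻¹.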